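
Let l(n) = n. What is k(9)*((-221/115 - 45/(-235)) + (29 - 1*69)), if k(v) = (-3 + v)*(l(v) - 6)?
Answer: -4059936/5405 ≈ -751.14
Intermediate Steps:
k(v) = (-6 + v)*(-3 + v) (k(v) = (-3 + v)*(v - 6) = (-3 + v)*(-6 + v) = (-6 + v)*(-3 + v))
k(9)*((-221/115 - 45/(-235)) + (29 - 1*69)) = (18 + 9² - 9*9)*((-221/115 - 45/(-235)) + (29 - 1*69)) = (18 + 81 - 81)*((-221*1/115 - 45*(-1/235)) + (29 - 69)) = 18*((-221/115 + 9/47) - 40) = 18*(-9352/5405 - 40) = 18*(-225552/5405) = -4059936/5405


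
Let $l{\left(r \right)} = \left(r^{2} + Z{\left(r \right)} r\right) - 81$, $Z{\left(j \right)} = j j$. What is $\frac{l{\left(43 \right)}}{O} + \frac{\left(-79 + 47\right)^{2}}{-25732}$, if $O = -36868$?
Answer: $- \frac{532280283}{237171844} \approx -2.2443$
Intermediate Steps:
$Z{\left(j \right)} = j^{2}$
$l{\left(r \right)} = -81 + r^{2} + r^{3}$ ($l{\left(r \right)} = \left(r^{2} + r^{2} r\right) - 81 = \left(r^{2} + r^{3}\right) - 81 = -81 + r^{2} + r^{3}$)
$\frac{l{\left(43 \right)}}{O} + \frac{\left(-79 + 47\right)^{2}}{-25732} = \frac{-81 + 43^{2} + 43^{3}}{-36868} + \frac{\left(-79 + 47\right)^{2}}{-25732} = \left(-81 + 1849 + 79507\right) \left(- \frac{1}{36868}\right) + \left(-32\right)^{2} \left(- \frac{1}{25732}\right) = 81275 \left(- \frac{1}{36868}\right) + 1024 \left(- \frac{1}{25732}\right) = - \frac{81275}{36868} - \frac{256}{6433} = - \frac{532280283}{237171844}$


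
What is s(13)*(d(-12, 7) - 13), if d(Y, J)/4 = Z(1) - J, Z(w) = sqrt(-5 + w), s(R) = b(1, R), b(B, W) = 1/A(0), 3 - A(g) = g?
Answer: -41/3 + 8*I/3 ≈ -13.667 + 2.6667*I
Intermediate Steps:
A(g) = 3 - g
b(B, W) = 1/3 (b(B, W) = 1/(3 - 1*0) = 1/(3 + 0) = 1/3)
s(R) = 1/3
d(Y, J) = -4*J + 8*I (d(Y, J) = 4*(sqrt(-5 + 1) - J) = 4*(sqrt(-4) - J) = 4*(2*I - J) = 4*(-J + 2*I) = -4*J + 8*I)
s(13)*(d(-12, 7) - 13) = ((-4*7 + 8*I) - 13)/3 = ((-28 + 8*I) - 13)/3 = (-41 + 8*I)/3 = -41/3 + 8*I/3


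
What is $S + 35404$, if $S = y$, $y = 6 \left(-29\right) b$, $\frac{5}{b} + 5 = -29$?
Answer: $\frac{602303}{17} \approx 35430.0$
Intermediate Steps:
$b = - \frac{5}{34}$ ($b = \frac{5}{-5 - 29} = \frac{5}{-34} = 5 \left(- \frac{1}{34}\right) = - \frac{5}{34} \approx -0.14706$)
$y = \frac{435}{17}$ ($y = 6 \left(-29\right) \left(- \frac{5}{34}\right) = \left(-174\right) \left(- \frac{5}{34}\right) = \frac{435}{17} \approx 25.588$)
$S = \frac{435}{17} \approx 25.588$
$S + 35404 = \frac{435}{17} + 35404 = \frac{602303}{17}$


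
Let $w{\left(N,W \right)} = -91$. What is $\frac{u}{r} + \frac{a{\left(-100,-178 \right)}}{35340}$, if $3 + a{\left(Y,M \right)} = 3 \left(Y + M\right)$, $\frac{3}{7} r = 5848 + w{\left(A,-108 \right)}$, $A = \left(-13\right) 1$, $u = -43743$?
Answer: $- \frac{125889}{38380} \approx -3.2801$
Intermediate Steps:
$A = -13$
$r = 13433$ ($r = \frac{7 \left(5848 - 91\right)}{3} = \frac{7}{3} \cdot 5757 = 13433$)
$a{\left(Y,M \right)} = -3 + 3 M + 3 Y$ ($a{\left(Y,M \right)} = -3 + 3 \left(Y + M\right) = -3 + 3 \left(M + Y\right) = -3 + \left(3 M + 3 Y\right) = -3 + 3 M + 3 Y$)
$\frac{u}{r} + \frac{a{\left(-100,-178 \right)}}{35340} = - \frac{43743}{13433} + \frac{-3 + 3 \left(-178\right) + 3 \left(-100\right)}{35340} = \left(-43743\right) \frac{1}{13433} + \left(-3 - 534 - 300\right) \frac{1}{35340} = - \frac{6249}{1919} - \frac{9}{380} = - \frac{125889}{38380}$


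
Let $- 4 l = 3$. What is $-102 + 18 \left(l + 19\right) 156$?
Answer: $51144$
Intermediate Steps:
$l = - \frac{3}{4}$ ($l = \left(- \frac{1}{4}\right) 3 = - \frac{3}{4} \approx -0.75$)
$-102 + 18 \left(l + 19\right) 156 = -102 + 18 \left(- \frac{3}{4} + 19\right) 156 = -102 + 18 \cdot \frac{73}{4} \cdot 156 = -102 + \frac{657}{2} \cdot 156 = -102 + 51246 = 51144$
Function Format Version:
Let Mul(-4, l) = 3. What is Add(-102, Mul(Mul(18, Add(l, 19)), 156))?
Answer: 51144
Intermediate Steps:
l = Rational(-3, 4) (l = Mul(Rational(-1, 4), 3) = Rational(-3, 4) ≈ -0.75000)
Add(-102, Mul(Mul(18, Add(l, 19)), 156)) = Add(-102, Mul(Mul(18, Add(Rational(-3, 4), 19)), 156)) = Add(-102, Mul(Mul(18, Rational(73, 4)), 156)) = Add(-102, Mul(Rational(657, 2), 156)) = Add(-102, 51246) = 51144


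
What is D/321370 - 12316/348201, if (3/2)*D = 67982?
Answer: 844495762/7992953955 ≈ 0.10566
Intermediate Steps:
D = 135964/3 (D = (⅔)*67982 = 135964/3 ≈ 45321.)
D/321370 - 12316/348201 = (135964/3)/321370 - 12316/348201 = (135964/3)*(1/321370) - 12316*1/348201 = 67982/482055 - 12316/348201 = 844495762/7992953955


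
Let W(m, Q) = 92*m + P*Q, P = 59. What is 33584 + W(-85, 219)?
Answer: 38685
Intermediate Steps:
W(m, Q) = 59*Q + 92*m (W(m, Q) = 92*m + 59*Q = 59*Q + 92*m)
33584 + W(-85, 219) = 33584 + (59*219 + 92*(-85)) = 33584 + (12921 - 7820) = 33584 + 5101 = 38685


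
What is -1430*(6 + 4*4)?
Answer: -31460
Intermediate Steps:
-1430*(6 + 4*4) = -1430*(6 + 16) = -1430*22 = -31460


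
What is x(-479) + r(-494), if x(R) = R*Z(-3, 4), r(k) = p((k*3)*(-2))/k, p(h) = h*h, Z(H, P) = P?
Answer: -19700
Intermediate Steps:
p(h) = h**2
r(k) = 36*k (r(k) = ((k*3)*(-2))**2/k = ((3*k)*(-2))**2/k = (-6*k)**2/k = (36*k**2)/k = 36*k)
x(R) = 4*R (x(R) = R*4 = 4*R)
x(-479) + r(-494) = 4*(-479) + 36*(-494) = -1916 - 17784 = -19700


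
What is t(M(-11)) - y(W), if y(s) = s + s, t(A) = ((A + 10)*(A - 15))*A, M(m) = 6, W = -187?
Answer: -490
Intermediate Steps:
t(A) = A*(-15 + A)*(10 + A) (t(A) = ((10 + A)*(-15 + A))*A = ((-15 + A)*(10 + A))*A = A*(-15 + A)*(10 + A))
y(s) = 2*s
t(M(-11)) - y(W) = 6*(-150 + 6**2 - 5*6) - 2*(-187) = 6*(-150 + 36 - 30) - 1*(-374) = 6*(-144) + 374 = -864 + 374 = -490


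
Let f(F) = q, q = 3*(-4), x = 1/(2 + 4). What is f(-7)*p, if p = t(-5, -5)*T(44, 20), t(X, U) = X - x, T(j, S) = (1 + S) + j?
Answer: 4030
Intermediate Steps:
T(j, S) = 1 + S + j
x = ⅙ (x = 1/6 = ⅙ ≈ 0.16667)
t(X, U) = -⅙ + X (t(X, U) = X - 1*⅙ = X - ⅙ = -⅙ + X)
q = -12
f(F) = -12
p = -2015/6 (p = (-⅙ - 5)*(1 + 20 + 44) = -31/6*65 = -2015/6 ≈ -335.83)
f(-7)*p = -12*(-2015/6) = 4030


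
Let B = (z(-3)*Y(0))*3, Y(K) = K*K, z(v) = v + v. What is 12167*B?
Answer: 0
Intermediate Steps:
z(v) = 2*v
Y(K) = K**2
B = 0 (B = ((2*(-3))*0**2)*3 = -6*0*3 = 0*3 = 0)
12167*B = 12167*0 = 0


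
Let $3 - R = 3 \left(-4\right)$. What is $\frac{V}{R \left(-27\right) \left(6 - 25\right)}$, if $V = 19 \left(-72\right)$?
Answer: $- \frac{8}{45} \approx -0.17778$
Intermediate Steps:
$R = 15$ ($R = 3 - 3 \left(-4\right) = 3 - -12 = 3 + 12 = 15$)
$V = -1368$
$\frac{V}{R \left(-27\right) \left(6 - 25\right)} = - \frac{1368}{15 \left(-27\right) \left(6 - 25\right)} = - \frac{1368}{\left(-405\right) \left(-19\right)} = - \frac{1368}{7695} = \left(-1368\right) \frac{1}{7695} = - \frac{8}{45}$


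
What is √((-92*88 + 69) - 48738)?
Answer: I*√56765 ≈ 238.25*I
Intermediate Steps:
√((-92*88 + 69) - 48738) = √((-8096 + 69) - 48738) = √(-8027 - 48738) = √(-56765) = I*√56765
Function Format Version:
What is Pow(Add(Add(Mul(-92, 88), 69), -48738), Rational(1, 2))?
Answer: Mul(I, Pow(56765, Rational(1, 2))) ≈ Mul(238.25, I)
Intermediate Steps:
Pow(Add(Add(Mul(-92, 88), 69), -48738), Rational(1, 2)) = Pow(Add(Add(-8096, 69), -48738), Rational(1, 2)) = Pow(Add(-8027, -48738), Rational(1, 2)) = Pow(-56765, Rational(1, 2)) = Mul(I, Pow(56765, Rational(1, 2)))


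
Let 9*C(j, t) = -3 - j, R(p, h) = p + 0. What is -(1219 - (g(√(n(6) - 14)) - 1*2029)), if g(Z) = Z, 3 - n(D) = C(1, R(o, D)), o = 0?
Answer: -3248 + I*√95/3 ≈ -3248.0 + 3.2489*I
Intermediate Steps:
R(p, h) = p
C(j, t) = -⅓ - j/9 (C(j, t) = (-3 - j)/9 = -⅓ - j/9)
n(D) = 31/9 (n(D) = 3 - (-⅓ - ⅑*1) = 3 - (-⅓ - ⅑) = 3 - 1*(-4/9) = 3 + 4/9 = 31/9)
-(1219 - (g(√(n(6) - 14)) - 1*2029)) = -(1219 - (√(31/9 - 14) - 1*2029)) = -(1219 - (√(-95/9) - 2029)) = -(1219 - (I*√95/3 - 2029)) = -(1219 - (-2029 + I*√95/3)) = -(1219 + (2029 - I*√95/3)) = -(3248 - I*√95/3) = -3248 + I*√95/3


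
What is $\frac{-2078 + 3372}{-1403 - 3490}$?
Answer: $- \frac{1294}{4893} \approx -0.26446$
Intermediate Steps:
$\frac{-2078 + 3372}{-1403 - 3490} = \frac{1294}{-4893} = 1294 \left(- \frac{1}{4893}\right) = - \frac{1294}{4893}$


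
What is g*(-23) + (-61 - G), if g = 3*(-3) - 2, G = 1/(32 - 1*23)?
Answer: 1727/9 ≈ 191.89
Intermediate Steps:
G = ⅑ (G = 1/(32 - 23) = 1/9 = ⅑ ≈ 0.11111)
g = -11 (g = -9 - 2 = -11)
g*(-23) + (-61 - G) = -11*(-23) + (-61 - 1*⅑) = 253 + (-61 - ⅑) = 253 - 550/9 = 1727/9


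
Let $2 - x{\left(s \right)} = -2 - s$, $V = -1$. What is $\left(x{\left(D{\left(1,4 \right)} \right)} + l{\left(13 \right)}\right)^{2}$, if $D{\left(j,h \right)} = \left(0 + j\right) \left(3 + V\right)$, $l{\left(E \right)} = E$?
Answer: $361$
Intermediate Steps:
$D{\left(j,h \right)} = 2 j$ ($D{\left(j,h \right)} = \left(0 + j\right) \left(3 - 1\right) = j 2 = 2 j$)
$x{\left(s \right)} = 4 + s$ ($x{\left(s \right)} = 2 - \left(-2 - s\right) = 2 + \left(2 + s\right) = 4 + s$)
$\left(x{\left(D{\left(1,4 \right)} \right)} + l{\left(13 \right)}\right)^{2} = \left(\left(4 + 2 \cdot 1\right) + 13\right)^{2} = \left(\left(4 + 2\right) + 13\right)^{2} = \left(6 + 13\right)^{2} = 19^{2} = 361$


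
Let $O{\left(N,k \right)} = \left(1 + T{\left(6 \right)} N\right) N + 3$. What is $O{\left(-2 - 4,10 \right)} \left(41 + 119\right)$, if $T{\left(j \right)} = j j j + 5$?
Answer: $1272480$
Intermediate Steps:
$T{\left(j \right)} = 5 + j^{3}$ ($T{\left(j \right)} = j^{2} j + 5 = j^{3} + 5 = 5 + j^{3}$)
$O{\left(N,k \right)} = 3 + N \left(1 + 221 N\right)$ ($O{\left(N,k \right)} = \left(1 + \left(5 + 6^{3}\right) N\right) N + 3 = \left(1 + \left(5 + 216\right) N\right) N + 3 = \left(1 + 221 N\right) N + 3 = N \left(1 + 221 N\right) + 3 = 3 + N \left(1 + 221 N\right)$)
$O{\left(-2 - 4,10 \right)} \left(41 + 119\right) = \left(3 - 6 + 221 \left(-2 - 4\right)^{2}\right) \left(41 + 119\right) = \left(3 - 6 + 221 \left(-6\right)^{2}\right) 160 = \left(3 - 6 + 221 \cdot 36\right) 160 = \left(3 - 6 + 7956\right) 160 = 7953 \cdot 160 = 1272480$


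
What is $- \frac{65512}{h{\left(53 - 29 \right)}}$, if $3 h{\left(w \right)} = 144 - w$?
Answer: $- \frac{8189}{5} \approx -1637.8$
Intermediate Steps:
$h{\left(w \right)} = 48 - \frac{w}{3}$ ($h{\left(w \right)} = \frac{144 - w}{3} = 48 - \frac{w}{3}$)
$- \frac{65512}{h{\left(53 - 29 \right)}} = - \frac{65512}{48 - \frac{53 - 29}{3}} = - \frac{65512}{48 - 8} = - \frac{65512}{40} = \left(-65512\right) \frac{1}{40} = - \frac{8189}{5}$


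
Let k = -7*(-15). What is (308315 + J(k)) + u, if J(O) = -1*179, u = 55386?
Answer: 363522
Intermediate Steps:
k = 105
J(O) = -179
(308315 + J(k)) + u = (308315 - 179) + 55386 = 308136 + 55386 = 363522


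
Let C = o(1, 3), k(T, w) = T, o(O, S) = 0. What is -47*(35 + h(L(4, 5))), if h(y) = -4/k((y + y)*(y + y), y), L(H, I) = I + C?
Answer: -41078/25 ≈ -1643.1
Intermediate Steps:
C = 0
L(H, I) = I (L(H, I) = I + 0 = I)
h(y) = -1/y² (h(y) = -4/(y + y)² = -4*1/(4*y²) = -1/y²)
-47*(35 + h(L(4, 5))) = -47*(35 - 1/5²) = -47*(35 - 1*1/25) = -47*(35 - 1/25) = -47*874/25 = -41078/25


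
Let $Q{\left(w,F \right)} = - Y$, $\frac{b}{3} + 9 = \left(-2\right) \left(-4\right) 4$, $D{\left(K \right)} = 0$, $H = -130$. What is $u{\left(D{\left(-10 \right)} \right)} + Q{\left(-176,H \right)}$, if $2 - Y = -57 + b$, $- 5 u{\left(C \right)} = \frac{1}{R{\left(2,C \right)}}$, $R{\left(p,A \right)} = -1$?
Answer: $\frac{51}{5} \approx 10.2$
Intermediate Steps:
$b = 69$ ($b = -27 + 3 \left(-2\right) \left(-4\right) 4 = -27 + 3 \cdot 8 \cdot 4 = -27 + 3 \cdot 32 = -27 + 96 = 69$)
$u{\left(C \right)} = \frac{1}{5}$ ($u{\left(C \right)} = - \frac{1}{5 \left(-1\right)} = \left(- \frac{1}{5}\right) \left(-1\right) = \frac{1}{5}$)
$Y = -10$ ($Y = 2 - \left(-57 + 69\right) = 2 - 12 = -10$)
$Q{\left(w,F \right)} = 10$ ($Q{\left(w,F \right)} = \left(-1\right) \left(-10\right) = 10$)
$u{\left(D{\left(-10 \right)} \right)} + Q{\left(-176,H \right)} = \frac{1}{5} + 10 = \frac{51}{5}$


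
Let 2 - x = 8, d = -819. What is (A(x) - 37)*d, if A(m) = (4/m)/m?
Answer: 30212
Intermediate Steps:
x = -6 (x = 2 - 1*8 = 2 - 8 = -6)
A(m) = 4/m²
(A(x) - 37)*d = (4/(-6)² - 37)*(-819) = (4*(1/36) - 37)*(-819) = (⅑ - 37)*(-819) = -332/9*(-819) = 30212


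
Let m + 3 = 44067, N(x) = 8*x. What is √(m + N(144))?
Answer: 12*√314 ≈ 212.64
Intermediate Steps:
m = 44064 (m = -3 + 44067 = 44064)
√(m + N(144)) = √(44064 + 8*144) = √(44064 + 1152) = √45216 = 12*√314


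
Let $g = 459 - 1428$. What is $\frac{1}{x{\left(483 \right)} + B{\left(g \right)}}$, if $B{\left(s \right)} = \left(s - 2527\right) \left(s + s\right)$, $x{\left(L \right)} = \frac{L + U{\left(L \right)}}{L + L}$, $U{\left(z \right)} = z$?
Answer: $\frac{1}{6775249} \approx 1.476 \cdot 10^{-7}$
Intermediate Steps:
$g = -969$
$x{\left(L \right)} = 1$ ($x{\left(L \right)} = \frac{L + L}{L + L} = \frac{2 L}{2 L} = 2 L \frac{1}{2 L} = 1$)
$B{\left(s \right)} = 2 s \left(-2527 + s\right)$ ($B{\left(s \right)} = \left(-2527 + s\right) 2 s = 2 s \left(-2527 + s\right)$)
$\frac{1}{x{\left(483 \right)} + B{\left(g \right)}} = \frac{1}{1 + 2 \left(-969\right) \left(-2527 - 969\right)} = \frac{1}{1 + 2 \left(-969\right) \left(-3496\right)} = \frac{1}{1 + 6775248} = \frac{1}{6775249}$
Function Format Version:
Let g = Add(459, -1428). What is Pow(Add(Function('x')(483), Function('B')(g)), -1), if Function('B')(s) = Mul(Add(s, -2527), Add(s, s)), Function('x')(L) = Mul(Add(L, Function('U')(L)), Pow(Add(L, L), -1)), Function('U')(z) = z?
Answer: Rational(1, 6775249) ≈ 1.4760e-7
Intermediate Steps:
g = -969
Function('x')(L) = 1 (Function('x')(L) = Mul(Add(L, L), Pow(Add(L, L), -1)) = Mul(Mul(2, L), Pow(Mul(2, L), -1)) = Mul(Mul(2, L), Mul(Rational(1, 2), Pow(L, -1))) = 1)
Function('B')(s) = Mul(2, s, Add(-2527, s)) (Function('B')(s) = Mul(Add(-2527, s), Mul(2, s)) = Mul(2, s, Add(-2527, s)))
Pow(Add(Function('x')(483), Function('B')(g)), -1) = Pow(Add(1, Mul(2, -969, Add(-2527, -969))), -1) = Pow(Add(1, Mul(2, -969, -3496)), -1) = Pow(Add(1, 6775248), -1) = Pow(6775249, -1) = Rational(1, 6775249)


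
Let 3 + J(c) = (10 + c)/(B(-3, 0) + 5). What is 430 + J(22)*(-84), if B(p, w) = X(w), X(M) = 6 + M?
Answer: 4814/11 ≈ 437.64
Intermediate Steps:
B(p, w) = 6 + w
J(c) = -23/11 + c/11 (J(c) = -3 + (10 + c)/((6 + 0) + 5) = -3 + (10 + c)/(6 + 5) = -3 + (10 + c)/11 = -3 + (10 + c)*(1/11) = -3 + (10/11 + c/11) = -23/11 + c/11)
430 + J(22)*(-84) = 430 + (-23/11 + (1/11)*22)*(-84) = 430 + (-23/11 + 2)*(-84) = 430 - 1/11*(-84) = 430 + 84/11 = 4814/11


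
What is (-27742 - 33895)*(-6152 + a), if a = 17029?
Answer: -670425649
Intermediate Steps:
(-27742 - 33895)*(-6152 + a) = (-27742 - 33895)*(-6152 + 17029) = -61637*10877 = -670425649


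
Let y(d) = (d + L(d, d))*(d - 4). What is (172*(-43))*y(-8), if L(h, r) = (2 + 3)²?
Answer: 1508784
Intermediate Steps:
L(h, r) = 25 (L(h, r) = 5² = 25)
y(d) = (-4 + d)*(25 + d) (y(d) = (d + 25)*(d - 4) = (25 + d)*(-4 + d) = (-4 + d)*(25 + d))
(172*(-43))*y(-8) = (172*(-43))*(-100 + (-8)² + 21*(-8)) = -7396*(-100 + 64 - 168) = -7396*(-204) = 1508784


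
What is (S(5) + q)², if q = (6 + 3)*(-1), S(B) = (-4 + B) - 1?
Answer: 81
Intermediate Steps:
S(B) = -5 + B
q = -9 (q = 9*(-1) = -9)
(S(5) + q)² = ((-5 + 5) - 9)² = (0 - 9)² = (-9)² = 81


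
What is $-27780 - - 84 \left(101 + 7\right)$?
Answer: $-18708$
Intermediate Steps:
$-27780 - - 84 \left(101 + 7\right) = -27780 - \left(-84\right) 108 = -27780 - -9072 = -27780 + 9072 = -18708$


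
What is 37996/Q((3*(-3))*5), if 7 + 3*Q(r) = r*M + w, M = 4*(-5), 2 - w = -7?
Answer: 56994/451 ≈ 126.37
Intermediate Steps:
w = 9 (w = 2 - 1*(-7) = 2 + 7 = 9)
M = -20
Q(r) = ⅔ - 20*r/3 (Q(r) = -7/3 + (r*(-20) + 9)/3 = -7/3 + (-20*r + 9)/3 = -7/3 + (9 - 20*r)/3 = -7/3 + (3 - 20*r/3) = ⅔ - 20*r/3)
37996/Q((3*(-3))*5) = 37996/(⅔ - 20*3*(-3)*5/3) = 37996/(⅔ - (-60)*5) = 37996/(⅔ - 20/3*(-45)) = 37996/(⅔ + 300) = 37996/(902/3) = 37996*(3/902) = 56994/451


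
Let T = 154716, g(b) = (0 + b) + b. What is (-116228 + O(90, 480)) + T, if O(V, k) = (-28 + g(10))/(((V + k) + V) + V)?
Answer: 14432996/375 ≈ 38488.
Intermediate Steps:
g(b) = 2*b (g(b) = b + b = 2*b)
O(V, k) = -8/(k + 3*V) (O(V, k) = (-28 + 2*10)/(((V + k) + V) + V) = (-28 + 20)/((k + 2*V) + V) = -8/(k + 3*V))
(-116228 + O(90, 480)) + T = (-116228 - 8/(480 + 3*90)) + 154716 = (-116228 - 8/(480 + 270)) + 154716 = (-116228 - 8/750) + 154716 = (-116228 - 8*1/750) + 154716 = (-116228 - 4/375) + 154716 = -43585504/375 + 154716 = 14432996/375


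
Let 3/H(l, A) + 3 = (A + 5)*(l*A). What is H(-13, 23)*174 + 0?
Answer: -522/8375 ≈ -0.062328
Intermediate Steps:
H(l, A) = 3/(-3 + A*l*(5 + A)) (H(l, A) = 3/(-3 + (A + 5)*(l*A)) = 3/(-3 + (5 + A)*(A*l)) = 3/(-3 + A*l*(5 + A)))
H(-13, 23)*174 + 0 = (3/(-3 - 13*23² + 5*23*(-13)))*174 + 0 = (3/(-3 - 13*529 - 1495))*174 + 0 = (3/(-3 - 6877 - 1495))*174 + 0 = (3/(-8375))*174 + 0 = (3*(-1/8375))*174 + 0 = -3/8375*174 + 0 = -522/8375 + 0 = -522/8375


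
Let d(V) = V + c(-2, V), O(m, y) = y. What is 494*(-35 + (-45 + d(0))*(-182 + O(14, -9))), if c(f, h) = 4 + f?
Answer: 4039932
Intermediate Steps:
d(V) = 2 + V (d(V) = V + (4 - 2) = V + 2 = 2 + V)
494*(-35 + (-45 + d(0))*(-182 + O(14, -9))) = 494*(-35 + (-45 + (2 + 0))*(-182 - 9)) = 494*(-35 + (-45 + 2)*(-191)) = 494*(-35 - 43*(-191)) = 494*(-35 + 8213) = 494*8178 = 4039932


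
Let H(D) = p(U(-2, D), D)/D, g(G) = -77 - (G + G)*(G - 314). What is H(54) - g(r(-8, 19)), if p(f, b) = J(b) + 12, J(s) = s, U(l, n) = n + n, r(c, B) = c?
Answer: 47072/9 ≈ 5230.2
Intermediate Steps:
U(l, n) = 2*n
p(f, b) = 12 + b (p(f, b) = b + 12 = 12 + b)
g(G) = -77 - 2*G*(-314 + G)
H(D) = (12 + D)/D
H(54) - g(r(-8, 19)) = (12 + 54)/54 - (-77 - 2*(-8)**2 + 628*(-8)) = (1/54)*66 - (-77 - 2*64 - 5024) = 11/9 - (-77 - 128 - 5024) = 11/9 - 1*(-5229) = 11/9 + 5229 = 47072/9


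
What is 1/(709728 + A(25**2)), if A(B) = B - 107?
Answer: 1/710246 ≈ 1.4080e-6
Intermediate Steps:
A(B) = -107 + B
1/(709728 + A(25**2)) = 1/(709728 + (-107 + 25**2)) = 1/(709728 + (-107 + 625)) = 1/(709728 + 518) = 1/710246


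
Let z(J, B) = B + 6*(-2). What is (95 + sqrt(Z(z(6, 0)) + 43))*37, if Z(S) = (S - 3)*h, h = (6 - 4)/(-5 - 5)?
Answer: 3515 + 37*sqrt(46) ≈ 3765.9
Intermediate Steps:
h = -1/5 (h = 2/(-10) = 2*(-1/10) = -1/5 ≈ -0.20000)
z(J, B) = -12 + B (z(J, B) = B - 12 = -12 + B)
Z(S) = 3/5 - S/5 (Z(S) = (S - 3)*(-1/5) = (-3 + S)*(-1/5) = 3/5 - S/5)
(95 + sqrt(Z(z(6, 0)) + 43))*37 = (95 + sqrt((3/5 - (-12 + 0)/5) + 43))*37 = (95 + sqrt((3/5 - 1/5*(-12)) + 43))*37 = (95 + sqrt((3/5 + 12/5) + 43))*37 = (95 + sqrt(3 + 43))*37 = (95 + sqrt(46))*37 = 3515 + 37*sqrt(46)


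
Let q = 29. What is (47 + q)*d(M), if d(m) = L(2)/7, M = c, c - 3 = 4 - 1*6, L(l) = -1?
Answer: -76/7 ≈ -10.857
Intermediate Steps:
c = 1 (c = 3 + (4 - 1*6) = 3 + (4 - 6) = 3 - 2 = 1)
M = 1
d(m) = -⅐ (d(m) = -1/7 = -1*⅐ = -⅐)
(47 + q)*d(M) = (47 + 29)*(-⅐) = 76*(-⅐) = -76/7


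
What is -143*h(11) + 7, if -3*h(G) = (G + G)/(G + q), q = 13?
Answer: 1825/36 ≈ 50.694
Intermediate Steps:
h(G) = -2*G/(3*(13 + G)) (h(G) = -(G + G)/(3*(G + 13)) = -2*G/(3*(13 + G)))
-143*h(11) + 7 = -(-286)*11/(39 + 3*11) + 7 = -(-286)*11/(39 + 33) + 7 = -(-286)*11/72 + 7 = -143*(-11/36) + 7 = 1573/36 + 7 = 1825/36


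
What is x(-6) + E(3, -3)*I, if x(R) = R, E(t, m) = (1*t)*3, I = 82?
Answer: 732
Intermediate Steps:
E(t, m) = 3*t (E(t, m) = t*3 = 3*t)
x(-6) + E(3, -3)*I = -6 + (3*3)*82 = -6 + 9*82 = -6 + 738 = 732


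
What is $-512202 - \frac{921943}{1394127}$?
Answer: $- \frac{714075559597}{1394127} \approx -5.122 \cdot 10^{5}$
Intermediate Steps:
$-512202 - \frac{921943}{1394127} = - \frac{714075559597}{1394127}$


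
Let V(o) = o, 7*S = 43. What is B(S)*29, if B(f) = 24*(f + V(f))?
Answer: 59856/7 ≈ 8550.9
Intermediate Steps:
S = 43/7 (S = (⅐)*43 = 43/7 ≈ 6.1429)
B(f) = 48*f (B(f) = 24*(f + f) = 24*(2*f) = 48*f)
B(S)*29 = (48*(43/7))*29 = (2064/7)*29 = 59856/7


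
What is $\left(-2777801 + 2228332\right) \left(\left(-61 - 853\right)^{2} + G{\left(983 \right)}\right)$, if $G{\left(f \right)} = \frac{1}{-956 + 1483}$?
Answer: $- \frac{241905756439017}{527} \approx -4.5902 \cdot 10^{11}$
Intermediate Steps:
$G{\left(f \right)} = \frac{1}{527}$
$\left(-2777801 + 2228332\right) \left(\left(-61 - 853\right)^{2} + G{\left(983 \right)}\right) = \left(-2777801 + 2228332\right) \left(\left(-61 - 853\right)^{2} + \frac{1}{527}\right) = - 549469 \left(\left(-914\right)^{2} + \frac{1}{527}\right) = - 549469 \left(835396 + \frac{1}{527}\right) = \left(-549469\right) \frac{440253693}{527} = - \frac{241905756439017}{527}$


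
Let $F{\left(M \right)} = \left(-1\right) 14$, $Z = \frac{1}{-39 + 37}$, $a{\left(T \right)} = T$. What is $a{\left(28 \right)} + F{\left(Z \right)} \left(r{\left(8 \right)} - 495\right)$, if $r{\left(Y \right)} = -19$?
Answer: $7224$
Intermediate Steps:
$Z = - \frac{1}{2}$ ($Z = \frac{1}{-2} = - \frac{1}{2} \approx -0.5$)
$F{\left(M \right)} = -14$
$a{\left(28 \right)} + F{\left(Z \right)} \left(r{\left(8 \right)} - 495\right) = 28 - 14 \left(-19 - 495\right) = 28 - -7196 = 28 + 7196 = 7224$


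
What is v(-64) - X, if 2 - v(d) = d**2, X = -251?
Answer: -3843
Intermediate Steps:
v(d) = 2 - d**2
v(-64) - X = (2 - 1*(-64)**2) - 1*(-251) = (2 - 1*4096) + 251 = (2 - 4096) + 251 = -4094 + 251 = -3843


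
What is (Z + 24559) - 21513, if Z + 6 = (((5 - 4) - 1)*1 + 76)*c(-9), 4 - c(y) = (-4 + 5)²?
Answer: 3268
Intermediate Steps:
c(y) = 3 (c(y) = 4 - (-4 + 5)² = 4 - 1*1² = 4 - 1*1 = 4 - 1 = 3)
Z = 222 (Z = -6 + (((5 - 4) - 1)*1 + 76)*3 = -6 + ((1 - 1)*1 + 76)*3 = -6 + (0*1 + 76)*3 = -6 + (0 + 76)*3 = -6 + 76*3 = -6 + 228 = 222)
(Z + 24559) - 21513 = (222 + 24559) - 21513 = 24781 - 21513 = 3268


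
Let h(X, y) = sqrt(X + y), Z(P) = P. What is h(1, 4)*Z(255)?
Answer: 255*sqrt(5) ≈ 570.20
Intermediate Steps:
h(1, 4)*Z(255) = sqrt(1 + 4)*255 = sqrt(5)*255 = 255*sqrt(5)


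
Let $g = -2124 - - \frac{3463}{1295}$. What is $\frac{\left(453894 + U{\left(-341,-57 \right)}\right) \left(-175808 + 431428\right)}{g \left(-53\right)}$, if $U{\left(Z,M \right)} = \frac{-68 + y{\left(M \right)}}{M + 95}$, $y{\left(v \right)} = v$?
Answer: $\frac{2854759285965650}{2766346819} \approx 1.032 \cdot 10^{6}$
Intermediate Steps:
$g = - \frac{2747117}{1295}$ ($g = -2124 - \left(-3463\right) \frac{1}{1295} = -2124 - - \frac{3463}{1295} = -2124 + \frac{3463}{1295} = - \frac{2747117}{1295} \approx -2121.3$)
$U{\left(Z,M \right)} = \frac{-68 + M}{95 + M}$ ($U{\left(Z,M \right)} = \frac{-68 + M}{M + 95} = \frac{-68 + M}{95 + M}$)
$\frac{\left(453894 + U{\left(-341,-57 \right)}\right) \left(-175808 + 431428\right)}{g \left(-53\right)} = \frac{\left(453894 + \frac{-68 - 57}{95 - 57}\right) \left(-175808 + 431428\right)}{\left(- \frac{2747117}{1295}\right) \left(-53\right)} = \frac{\left(453894 + \frac{1}{38} \left(-125\right)\right) 255620}{\frac{145597201}{1295}} = \left(453894 + \frac{1}{38} \left(-125\right)\right) 255620 \cdot \frac{1295}{145597201} = \left(453894 - \frac{125}{38}\right) 255620 \cdot \frac{1295}{145597201} = \frac{17247847}{38} \cdot 255620 \cdot \frac{1295}{145597201} = \frac{2204447325070}{19} \cdot \frac{1295}{145597201} = \frac{2854759285965650}{2766346819}$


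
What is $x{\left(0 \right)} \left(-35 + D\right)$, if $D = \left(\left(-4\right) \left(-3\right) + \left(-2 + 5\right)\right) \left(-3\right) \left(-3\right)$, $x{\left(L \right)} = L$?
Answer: $0$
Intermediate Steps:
$D = 135$ ($D = \left(12 + 3\right) \left(-3\right) \left(-3\right) = 15 \left(-3\right) \left(-3\right) = \left(-45\right) \left(-3\right) = 135$)
$x{\left(0 \right)} \left(-35 + D\right) = 0 \left(-35 + 135\right) = 0 \cdot 100 = 0$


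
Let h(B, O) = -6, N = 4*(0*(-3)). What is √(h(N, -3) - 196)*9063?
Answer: 9063*I*√202 ≈ 1.2881e+5*I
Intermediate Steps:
N = 0 (N = 4*0 = 0)
√(h(N, -3) - 196)*9063 = √(-6 - 196)*9063 = √(-202)*9063 = (I*√202)*9063 = 9063*I*√202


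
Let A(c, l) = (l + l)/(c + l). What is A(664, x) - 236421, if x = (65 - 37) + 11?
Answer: -166203885/703 ≈ -2.3642e+5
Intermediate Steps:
x = 39 (x = 28 + 11 = 39)
A(c, l) = 2*l/(c + l) (A(c, l) = (2*l)/(c + l) = 2*l/(c + l))
A(664, x) - 236421 = 2*39/(664 + 39) - 236421 = 2*39/703 - 236421 = 2*39*(1/703) - 236421 = 78/703 - 236421 = -166203885/703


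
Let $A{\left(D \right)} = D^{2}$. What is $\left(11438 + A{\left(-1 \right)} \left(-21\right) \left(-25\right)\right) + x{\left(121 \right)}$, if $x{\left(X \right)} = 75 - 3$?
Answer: $12035$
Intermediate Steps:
$x{\left(X \right)} = 72$ ($x{\left(X \right)} = 75 - 3 = 72$)
$\left(11438 + A{\left(-1 \right)} \left(-21\right) \left(-25\right)\right) + x{\left(121 \right)} = \left(11438 + \left(-1\right)^{2} \left(-21\right) \left(-25\right)\right) + 72 = \left(11438 + 1 \left(-21\right) \left(-25\right)\right) + 72 = \left(11438 - -525\right) + 72 = \left(11438 + 525\right) + 72 = 11963 + 72 = 12035$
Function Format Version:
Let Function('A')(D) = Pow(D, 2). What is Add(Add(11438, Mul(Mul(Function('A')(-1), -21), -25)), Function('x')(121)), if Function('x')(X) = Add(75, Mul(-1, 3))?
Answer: 12035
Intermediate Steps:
Function('x')(X) = 72 (Function('x')(X) = Add(75, -3) = 72)
Add(Add(11438, Mul(Mul(Function('A')(-1), -21), -25)), Function('x')(121)) = Add(Add(11438, Mul(Mul(Pow(-1, 2), -21), -25)), 72) = Add(Add(11438, Mul(Mul(1, -21), -25)), 72) = Add(Add(11438, Mul(-21, -25)), 72) = Add(Add(11438, 525), 72) = Add(11963, 72) = 12035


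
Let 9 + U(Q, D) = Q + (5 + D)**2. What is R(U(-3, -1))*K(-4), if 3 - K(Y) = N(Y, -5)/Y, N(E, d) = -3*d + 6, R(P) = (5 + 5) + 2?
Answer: 99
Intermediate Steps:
U(Q, D) = -9 + Q + (5 + D)**2 (U(Q, D) = -9 + (Q + (5 + D)**2) = -9 + Q + (5 + D)**2)
R(P) = 12 (R(P) = 10 + 2 = 12)
N(E, d) = 6 - 3*d
K(Y) = 3 - 21/Y (K(Y) = 3 - (6 - 3*(-5))/Y = 3 - (6 + 15)/Y = 3 - 21/Y)
R(U(-3, -1))*K(-4) = 12*(3 - 21/(-4)) = 12*(3 - 21*(-1/4)) = 12*(3 + 21/4) = 12*(33/4) = 99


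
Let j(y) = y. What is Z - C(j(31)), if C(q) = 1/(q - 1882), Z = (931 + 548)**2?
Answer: 4048953292/1851 ≈ 2.1874e+6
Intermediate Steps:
Z = 2187441 (Z = 1479**2 = 2187441)
C(q) = 1/(-1882 + q)
Z - C(j(31)) = 2187441 - 1/(-1882 + 31) = 2187441 - 1/(-1851) = 2187441 - 1*(-1/1851) = 2187441 + 1/1851 = 4048953292/1851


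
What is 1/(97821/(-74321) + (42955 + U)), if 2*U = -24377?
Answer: 148642/4572998451 ≈ 3.2504e-5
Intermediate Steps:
U = -24377/2 (U = (1/2)*(-24377) = -24377/2 ≈ -12189.)
1/(97821/(-74321) + (42955 + U)) = 1/(97821/(-74321) + (42955 - 24377/2)) = 1/(97821*(-1/74321) + 61533/2) = 1/(-97821/74321 + 61533/2) = 1/(4572998451/148642) = 148642/4572998451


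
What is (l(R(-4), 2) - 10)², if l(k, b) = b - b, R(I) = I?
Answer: 100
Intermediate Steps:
l(k, b) = 0
(l(R(-4), 2) - 10)² = (0 - 10)² = (-10)² = 100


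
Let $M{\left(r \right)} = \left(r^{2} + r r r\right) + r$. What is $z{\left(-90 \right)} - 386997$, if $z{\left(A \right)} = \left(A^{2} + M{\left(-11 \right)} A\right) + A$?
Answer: $-269097$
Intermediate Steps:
$M{\left(r \right)} = r + r^{2} + r^{3}$ ($M{\left(r \right)} = \left(r^{2} + r^{2} r\right) + r = \left(r^{2} + r^{3}\right) + r = r + r^{2} + r^{3}$)
$z{\left(A \right)} = A^{2} - 1220 A$ ($z{\left(A \right)} = \left(A^{2} + - 11 \left(1 - 11 + \left(-11\right)^{2}\right) A\right) + A = \left(A^{2} + - 11 \left(1 - 11 + 121\right) A\right) + A = \left(A^{2} + \left(-11\right) 111 A\right) + A = \left(A^{2} - 1221 A\right) + A = A^{2} - 1220 A$)
$z{\left(-90 \right)} - 386997 = - 90 \left(-1220 - 90\right) - 386997 = \left(-90\right) \left(-1310\right) - 386997 = 117900 - 386997 = -269097$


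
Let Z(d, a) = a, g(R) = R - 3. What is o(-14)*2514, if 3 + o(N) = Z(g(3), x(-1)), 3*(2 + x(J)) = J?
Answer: -13408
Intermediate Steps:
x(J) = -2 + J/3
g(R) = -3 + R
o(N) = -16/3 (o(N) = -3 + (-2 + (⅓)*(-1)) = -3 + (-2 - ⅓) = -3 - 7/3 = -16/3)
o(-14)*2514 = -16/3*2514 = -13408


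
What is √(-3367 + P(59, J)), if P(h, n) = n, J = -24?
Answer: I*√3391 ≈ 58.232*I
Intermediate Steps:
√(-3367 + P(59, J)) = √(-3367 - 24) = √(-3391) = I*√3391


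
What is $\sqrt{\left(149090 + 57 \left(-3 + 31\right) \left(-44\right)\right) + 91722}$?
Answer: $2 \sqrt{42647} \approx 413.02$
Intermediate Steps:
$\sqrt{\left(149090 + 57 \left(-3 + 31\right) \left(-44\right)\right) + 91722} = \sqrt{\left(149090 + 57 \cdot 28 \left(-44\right)\right) + 91722} = \sqrt{\left(149090 + 1596 \left(-44\right)\right) + 91722} = \sqrt{\left(149090 - 70224\right) + 91722} = \sqrt{78866 + 91722} = \sqrt{170588} = 2 \sqrt{42647}$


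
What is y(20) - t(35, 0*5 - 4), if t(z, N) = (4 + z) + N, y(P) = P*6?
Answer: 85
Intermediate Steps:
y(P) = 6*P
t(z, N) = 4 + N + z
y(20) - t(35, 0*5 - 4) = 6*20 - (4 + (0*5 - 4) + 35) = 120 - (4 + (0 - 4) + 35) = 120 - (4 - 4 + 35) = 120 - 1*35 = 120 - 35 = 85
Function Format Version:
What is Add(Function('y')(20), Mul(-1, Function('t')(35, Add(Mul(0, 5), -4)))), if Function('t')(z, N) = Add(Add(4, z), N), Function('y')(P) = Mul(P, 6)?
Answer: 85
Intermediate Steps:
Function('y')(P) = Mul(6, P)
Function('t')(z, N) = Add(4, N, z)
Add(Function('y')(20), Mul(-1, Function('t')(35, Add(Mul(0, 5), -4)))) = Add(Mul(6, 20), Mul(-1, Add(4, Add(Mul(0, 5), -4), 35))) = Add(120, Mul(-1, Add(4, Add(0, -4), 35))) = Add(120, Mul(-1, Add(4, -4, 35))) = Add(120, Mul(-1, 35)) = Add(120, -35) = 85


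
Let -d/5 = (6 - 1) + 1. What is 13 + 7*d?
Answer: -197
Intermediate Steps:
d = -30 (d = -5*((6 - 1) + 1) = -5*(5 + 1) = -5*6 = -30)
13 + 7*d = 13 + 7*(-30) = 13 - 210 = -197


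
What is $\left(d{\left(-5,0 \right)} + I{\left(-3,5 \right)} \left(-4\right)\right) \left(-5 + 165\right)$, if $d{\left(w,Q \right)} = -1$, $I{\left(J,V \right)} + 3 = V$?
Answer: $-1440$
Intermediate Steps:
$I{\left(J,V \right)} = -3 + V$
$\left(d{\left(-5,0 \right)} + I{\left(-3,5 \right)} \left(-4\right)\right) \left(-5 + 165\right) = \left(-1 + \left(-3 + 5\right) \left(-4\right)\right) \left(-5 + 165\right) = \left(-1 + 2 \left(-4\right)\right) 160 = \left(-1 - 8\right) 160 = \left(-9\right) 160 = -1440$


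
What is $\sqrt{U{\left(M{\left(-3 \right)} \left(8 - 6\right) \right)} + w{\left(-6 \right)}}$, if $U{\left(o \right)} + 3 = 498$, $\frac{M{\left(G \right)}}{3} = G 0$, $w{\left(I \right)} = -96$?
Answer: $\sqrt{399} \approx 19.975$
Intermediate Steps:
$M{\left(G \right)} = 0$ ($M{\left(G \right)} = 3 G 0 = 3 \cdot 0 = 0$)
$U{\left(o \right)} = 495$ ($U{\left(o \right)} = -3 + 498 = 495$)
$\sqrt{U{\left(M{\left(-3 \right)} \left(8 - 6\right) \right)} + w{\left(-6 \right)}} = \sqrt{495 - 96} = \sqrt{399}$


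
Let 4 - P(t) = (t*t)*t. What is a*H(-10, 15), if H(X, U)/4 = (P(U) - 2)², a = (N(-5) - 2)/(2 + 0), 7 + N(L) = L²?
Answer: 364068128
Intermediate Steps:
N(L) = -7 + L²
P(t) = 4 - t³ (P(t) = 4 - t*t*t = 4 - t²*t = 4 - t³)
a = 8 (a = ((-7 + (-5)²) - 2)/(2 + 0) = ((-7 + 25) - 2)/2 = (18 - 2)*(½) = 16*(½) = 8)
H(X, U) = 4*(2 - U³)² (H(X, U) = 4*((4 - U³) - 2)² = 4*(2 - U³)²)
a*H(-10, 15) = 8*(4*(-2 + 15³)²) = 8*(4*(-2 + 3375)²) = 8*(4*3373²) = 8*(4*11377129) = 8*45508516 = 364068128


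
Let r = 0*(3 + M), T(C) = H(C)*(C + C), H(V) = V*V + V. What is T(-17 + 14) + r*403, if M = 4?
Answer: -36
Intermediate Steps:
H(V) = V + V² (H(V) = V² + V = V + V²)
T(C) = 2*C²*(1 + C) (T(C) = (C*(1 + C))*(C + C) = (C*(1 + C))*(2*C) = 2*C²*(1 + C))
r = 0 (r = 0*(3 + 4) = 0*7 = 0)
T(-17 + 14) + r*403 = 2*(-17 + 14)²*(1 + (-17 + 14)) + 0*403 = 2*(-3)²*(1 - 3) + 0 = 2*9*(-2) + 0 = -36 + 0 = -36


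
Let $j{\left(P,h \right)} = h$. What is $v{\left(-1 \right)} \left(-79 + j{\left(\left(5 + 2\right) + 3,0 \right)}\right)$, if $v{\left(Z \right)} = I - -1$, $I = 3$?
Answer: $-316$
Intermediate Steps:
$v{\left(Z \right)} = 4$ ($v{\left(Z \right)} = 3 - -1 = 3 + 1 = 4$)
$v{\left(-1 \right)} \left(-79 + j{\left(\left(5 + 2\right) + 3,0 \right)}\right) = 4 \left(-79 + 0\right) = 4 \left(-79\right) = -316$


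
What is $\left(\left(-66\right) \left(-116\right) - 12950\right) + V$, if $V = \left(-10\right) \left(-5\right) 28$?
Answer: $-3894$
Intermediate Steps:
$V = 1400$ ($V = 50 \cdot 28 = 1400$)
$\left(\left(-66\right) \left(-116\right) - 12950\right) + V = \left(\left(-66\right) \left(-116\right) - 12950\right) + 1400 = \left(7656 - 12950\right) + 1400 = -5294 + 1400 = -3894$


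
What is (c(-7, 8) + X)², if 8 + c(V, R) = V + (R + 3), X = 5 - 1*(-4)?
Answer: 25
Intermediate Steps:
X = 9 (X = 5 + 4 = 9)
c(V, R) = -5 + R + V (c(V, R) = -8 + (V + (R + 3)) = -8 + (V + (3 + R)) = -8 + (3 + R + V) = -5 + R + V)
(c(-7, 8) + X)² = ((-5 + 8 - 7) + 9)² = (-4 + 9)² = 5² = 25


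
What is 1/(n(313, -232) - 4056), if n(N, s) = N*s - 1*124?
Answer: -1/76796 ≈ -1.3022e-5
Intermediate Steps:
n(N, s) = -124 + N*s (n(N, s) = N*s - 124 = -124 + N*s)
1/(n(313, -232) - 4056) = 1/((-124 + 313*(-232)) - 4056) = 1/((-124 - 72616) - 4056) = 1/(-72740 - 4056) = 1/(-76796) = -1/76796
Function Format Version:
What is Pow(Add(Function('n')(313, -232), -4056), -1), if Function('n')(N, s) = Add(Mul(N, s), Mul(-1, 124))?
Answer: Rational(-1, 76796) ≈ -1.3022e-5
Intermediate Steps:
Function('n')(N, s) = Add(-124, Mul(N, s)) (Function('n')(N, s) = Add(Mul(N, s), -124) = Add(-124, Mul(N, s)))
Pow(Add(Function('n')(313, -232), -4056), -1) = Pow(Add(Add(-124, Mul(313, -232)), -4056), -1) = Pow(Add(Add(-124, -72616), -4056), -1) = Pow(Add(-72740, -4056), -1) = Pow(-76796, -1) = Rational(-1, 76796)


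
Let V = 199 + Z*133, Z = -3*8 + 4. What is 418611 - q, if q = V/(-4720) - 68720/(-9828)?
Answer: 4854561375163/11597040 ≈ 4.1860e+5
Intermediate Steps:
Z = -20 (Z = -24 + 4 = -20)
V = -2461 (V = 199 - 20*133 = 199 - 2660 = -2461)
q = 87136277/11597040 (q = -2461/(-4720) - 68720/(-9828) = -2461*(-1/4720) - 68720*(-1/9828) = 2461/4720 + 17180/2457 = 87136277/11597040 ≈ 7.5137)
418611 - q = 418611 - 1*87136277/11597040 = 418611 - 87136277/11597040 = 4854561375163/11597040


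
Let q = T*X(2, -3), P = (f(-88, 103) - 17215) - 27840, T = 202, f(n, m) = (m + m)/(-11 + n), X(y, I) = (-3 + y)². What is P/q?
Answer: -4460651/19998 ≈ -223.05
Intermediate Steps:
f(n, m) = 2*m/(-11 + n) (f(n, m) = (2*m)/(-11 + n) = 2*m/(-11 + n))
P = -4460651/99 (P = (2*103/(-11 - 88) - 17215) - 27840 = (2*103/(-99) - 17215) - 27840 = (2*103*(-1/99) - 17215) - 27840 = (-206/99 - 17215) - 27840 = -1704491/99 - 27840 = -4460651/99 ≈ -45057.)
q = 202 (q = 202*(-3 + 2)² = 202*(-1)² = 202*1 = 202)
P/q = -4460651/99/202 = -4460651/99*1/202 = -4460651/19998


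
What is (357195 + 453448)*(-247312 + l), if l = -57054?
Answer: -246732167338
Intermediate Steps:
(357195 + 453448)*(-247312 + l) = (357195 + 453448)*(-247312 - 57054) = 810643*(-304366) = -246732167338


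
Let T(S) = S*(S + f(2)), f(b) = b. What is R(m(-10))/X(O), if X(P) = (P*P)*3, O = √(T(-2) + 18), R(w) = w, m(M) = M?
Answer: -5/27 ≈ -0.18519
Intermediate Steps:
T(S) = S*(2 + S) (T(S) = S*(S + 2) = S*(2 + S))
O = 3*√2 (O = √(-2*(2 - 2) + 18) = √(-2*0 + 18) = √(0 + 18) = √18 = 3*√2 ≈ 4.2426)
X(P) = 3*P² (X(P) = P²*3 = 3*P²)
R(m(-10))/X(O) = -10/(3*(3*√2)²) = -10/(3*18) = -10/54 = -10*1/54 = -5/27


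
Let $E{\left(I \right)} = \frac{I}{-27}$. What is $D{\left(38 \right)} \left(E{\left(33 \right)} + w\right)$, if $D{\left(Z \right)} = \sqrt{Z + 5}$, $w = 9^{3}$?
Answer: $\frac{6550 \sqrt{43}}{9} \approx 4772.4$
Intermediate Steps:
$w = 729$
$E{\left(I \right)} = - \frac{I}{27}$ ($E{\left(I \right)} = I \left(- \frac{1}{27}\right) = - \frac{I}{27}$)
$D{\left(Z \right)} = \sqrt{5 + Z}$
$D{\left(38 \right)} \left(E{\left(33 \right)} + w\right) = \sqrt{5 + 38} \left(\left(- \frac{1}{27}\right) 33 + 729\right) = \sqrt{43} \left(- \frac{11}{9} + 729\right) = \sqrt{43} \cdot \frac{6550}{9} = \frac{6550 \sqrt{43}}{9}$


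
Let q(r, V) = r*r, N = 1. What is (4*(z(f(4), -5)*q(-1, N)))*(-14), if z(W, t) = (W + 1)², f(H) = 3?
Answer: -896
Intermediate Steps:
q(r, V) = r²
z(W, t) = (1 + W)²
(4*(z(f(4), -5)*q(-1, N)))*(-14) = (4*((1 + 3)²*(-1)²))*(-14) = (4*(4²*1))*(-14) = (4*(16*1))*(-14) = (4*16)*(-14) = 64*(-14) = -896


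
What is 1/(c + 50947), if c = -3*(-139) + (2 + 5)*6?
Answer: 1/51406 ≈ 1.9453e-5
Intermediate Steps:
c = 459 (c = 417 + 7*6 = 417 + 42 = 459)
1/(c + 50947) = 1/(459 + 50947) = 1/51406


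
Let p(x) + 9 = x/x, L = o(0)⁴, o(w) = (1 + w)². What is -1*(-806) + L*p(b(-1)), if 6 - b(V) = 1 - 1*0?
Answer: 798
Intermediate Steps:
b(V) = 5 (b(V) = 6 - (1 - 1*0) = 6 - (1 + 0) = 6 - 1*1 = 6 - 1 = 5)
L = 1 (L = ((1 + 0)²)⁴ = (1²)⁴ = 1⁴ = 1)
p(x) = -8 (p(x) = -9 + x/x = -9 + 1 = -8)
-1*(-806) + L*p(b(-1)) = -1*(-806) + 1*(-8) = 806 - 8 = 798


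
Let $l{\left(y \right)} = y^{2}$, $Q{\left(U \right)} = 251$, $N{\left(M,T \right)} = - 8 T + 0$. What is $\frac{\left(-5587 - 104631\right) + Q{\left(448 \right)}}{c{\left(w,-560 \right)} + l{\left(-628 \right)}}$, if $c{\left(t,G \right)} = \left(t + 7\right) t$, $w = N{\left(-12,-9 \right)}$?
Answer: $- \frac{109967}{400072} \approx -0.27487$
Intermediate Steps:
$N{\left(M,T \right)} = - 8 T$
$w = 72$ ($w = \left(-8\right) \left(-9\right) = 72$)
$c{\left(t,G \right)} = t \left(7 + t\right)$ ($c{\left(t,G \right)} = \left(7 + t\right) t = t \left(7 + t\right)$)
$\frac{\left(-5587 - 104631\right) + Q{\left(448 \right)}}{c{\left(w,-560 \right)} + l{\left(-628 \right)}} = \frac{\left(-5587 - 104631\right) + 251}{72 \left(7 + 72\right) + \left(-628\right)^{2}} = \frac{\left(-5587 - 104631\right) + 251}{72 \cdot 79 + 394384} = \frac{-110218 + 251}{5688 + 394384} = - \frac{109967}{400072}$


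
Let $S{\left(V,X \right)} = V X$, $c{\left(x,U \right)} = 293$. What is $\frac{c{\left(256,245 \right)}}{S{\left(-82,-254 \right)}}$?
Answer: $\frac{293}{20828} \approx 0.014068$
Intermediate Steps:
$\frac{c{\left(256,245 \right)}}{S{\left(-82,-254 \right)}} = \frac{293}{\left(-82\right) \left(-254\right)} = \frac{293}{20828}$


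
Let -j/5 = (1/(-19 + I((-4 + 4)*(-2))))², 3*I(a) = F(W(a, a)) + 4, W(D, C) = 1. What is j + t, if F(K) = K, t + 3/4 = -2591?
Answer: -7008137/2704 ≈ -2591.8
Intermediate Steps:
t = -10367/4 (t = -¾ - 2591 = -10367/4 ≈ -2591.8)
I(a) = 5/3 (I(a) = (1 + 4)/3 = (⅓)*5 = 5/3)
j = -45/2704 (j = -5/(-19 + 5/3)² = -5*(1/(-52/3))² = -5*(-3/52)² = -5*9/2704 = -45/2704 ≈ -0.016642)
j + t = -45/2704 - 10367/4 = -7008137/2704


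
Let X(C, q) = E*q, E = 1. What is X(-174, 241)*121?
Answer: 29161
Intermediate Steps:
X(C, q) = q (X(C, q) = 1*q = q)
X(-174, 241)*121 = 241*121 = 29161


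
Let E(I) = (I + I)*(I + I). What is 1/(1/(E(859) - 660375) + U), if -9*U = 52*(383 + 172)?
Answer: -6873447/22040853377 ≈ -0.00031185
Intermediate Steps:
E(I) = 4*I² (E(I) = (2*I)*(2*I) = 4*I²)
U = -9620/3 (U = -52*(383 + 172)/9 = -52*555/9 = -⅑*28860 = -9620/3 ≈ -3206.7)
1/(1/(E(859) - 660375) + U) = 1/(1/(4*859² - 660375) - 9620/3) = 1/(1/(4*737881 - 660375) - 9620/3) = 1/(1/(2951524 - 660375) - 9620/3) = 1/(1/2291149 - 9620/3) = 1/(-22040853377/6873447) = -6873447/22040853377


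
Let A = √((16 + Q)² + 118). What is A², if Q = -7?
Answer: 199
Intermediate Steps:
A = √199 (A = √((16 - 7)² + 118) = √(9² + 118) = √(81 + 118) = √199 ≈ 14.107)
A² = (√199)² = 199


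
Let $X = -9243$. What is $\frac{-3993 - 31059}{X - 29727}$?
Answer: $\frac{5842}{6495} \approx 0.89946$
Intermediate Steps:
$\frac{-3993 - 31059}{X - 29727} = \frac{-3993 - 31059}{-9243 - 29727} = - \frac{35052}{-38970} = \left(-35052\right) \left(- \frac{1}{38970}\right) = \frac{5842}{6495}$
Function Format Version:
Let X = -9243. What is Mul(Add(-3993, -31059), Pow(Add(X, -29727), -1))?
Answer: Rational(5842, 6495) ≈ 0.89946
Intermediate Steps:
Mul(Add(-3993, -31059), Pow(Add(X, -29727), -1)) = Mul(Add(-3993, -31059), Pow(Add(-9243, -29727), -1)) = Mul(-35052, Pow(-38970, -1)) = Mul(-35052, Rational(-1, 38970)) = Rational(5842, 6495)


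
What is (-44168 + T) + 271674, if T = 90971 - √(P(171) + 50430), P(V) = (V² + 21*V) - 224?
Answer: 318477 - √83038 ≈ 3.1819e+5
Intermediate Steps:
P(V) = -224 + V² + 21*V
T = 90971 - √83038 (T = 90971 - √((-224 + 171² + 21*171) + 50430) = 90971 - √((-224 + 29241 + 3591) + 50430) = 90971 - √(32608 + 50430) = 90971 - √83038 ≈ 90683.)
(-44168 + T) + 271674 = (-44168 + (90971 - √83038)) + 271674 = (46803 - √83038) + 271674 = 318477 - √83038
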